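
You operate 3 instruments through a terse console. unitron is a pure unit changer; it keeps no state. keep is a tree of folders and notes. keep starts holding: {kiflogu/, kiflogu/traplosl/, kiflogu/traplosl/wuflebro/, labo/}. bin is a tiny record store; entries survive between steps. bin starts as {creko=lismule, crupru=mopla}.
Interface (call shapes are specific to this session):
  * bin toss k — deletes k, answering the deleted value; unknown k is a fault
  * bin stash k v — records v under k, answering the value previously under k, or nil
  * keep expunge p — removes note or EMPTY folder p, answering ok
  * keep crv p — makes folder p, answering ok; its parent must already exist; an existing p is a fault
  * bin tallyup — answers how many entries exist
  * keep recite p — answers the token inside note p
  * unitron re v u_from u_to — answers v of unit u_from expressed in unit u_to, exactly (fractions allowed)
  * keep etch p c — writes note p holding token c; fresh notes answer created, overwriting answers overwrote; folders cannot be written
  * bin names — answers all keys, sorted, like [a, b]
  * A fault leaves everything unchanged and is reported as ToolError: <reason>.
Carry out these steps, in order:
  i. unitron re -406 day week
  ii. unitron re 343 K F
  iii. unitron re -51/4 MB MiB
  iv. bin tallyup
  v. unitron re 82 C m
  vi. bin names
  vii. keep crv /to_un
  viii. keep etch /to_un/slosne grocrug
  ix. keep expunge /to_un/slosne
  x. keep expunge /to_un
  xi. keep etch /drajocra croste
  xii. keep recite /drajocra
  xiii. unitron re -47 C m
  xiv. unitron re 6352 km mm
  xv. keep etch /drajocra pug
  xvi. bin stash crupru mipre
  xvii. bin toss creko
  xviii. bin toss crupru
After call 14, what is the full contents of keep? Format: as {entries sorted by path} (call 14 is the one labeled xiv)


Act: unitron re[-406; day; week]
Obs: -58
Act: unitron re[343; K; F]
Obs: 15773/100
Act: unitron re[-51/4; MB; MiB]
Obs: -796875/65536
Act: bin tallyup[]
Obs: 2
Act: unitron re[82; C; m]
Obs: ToolError: incompatible units
Act: bin names[]
Obs: [creko, crupru]
Act: keep crv[/to_un]
Obs: ok
Act: keep etch[/to_un/slosne; grocrug]
Obs: created
Act: keep expunge[/to_un/slosne]
Obs: ok
Act: keep expunge[/to_un]
Obs: ok
Act: keep etch[/drajocra; croste]
Obs: created
Act: keep recite[/drajocra]
Obs: croste
Act: unitron re[-47; C; m]
Obs: ToolError: incompatible units
Act: unitron re[6352; km; mm]
Obs: 6352000000
Act: keep etch[/drajocra; pug]
Obs: overwrote
Act: bin stash[crupru; mipre]
Obs: mopla
Act: bin toss[creko]
Obs: lismule
Act: bin toss[crupru]
Obs: mipre

Answer: {drajocra=croste, kiflogu/, kiflogu/traplosl/, kiflogu/traplosl/wuflebro/, labo/}


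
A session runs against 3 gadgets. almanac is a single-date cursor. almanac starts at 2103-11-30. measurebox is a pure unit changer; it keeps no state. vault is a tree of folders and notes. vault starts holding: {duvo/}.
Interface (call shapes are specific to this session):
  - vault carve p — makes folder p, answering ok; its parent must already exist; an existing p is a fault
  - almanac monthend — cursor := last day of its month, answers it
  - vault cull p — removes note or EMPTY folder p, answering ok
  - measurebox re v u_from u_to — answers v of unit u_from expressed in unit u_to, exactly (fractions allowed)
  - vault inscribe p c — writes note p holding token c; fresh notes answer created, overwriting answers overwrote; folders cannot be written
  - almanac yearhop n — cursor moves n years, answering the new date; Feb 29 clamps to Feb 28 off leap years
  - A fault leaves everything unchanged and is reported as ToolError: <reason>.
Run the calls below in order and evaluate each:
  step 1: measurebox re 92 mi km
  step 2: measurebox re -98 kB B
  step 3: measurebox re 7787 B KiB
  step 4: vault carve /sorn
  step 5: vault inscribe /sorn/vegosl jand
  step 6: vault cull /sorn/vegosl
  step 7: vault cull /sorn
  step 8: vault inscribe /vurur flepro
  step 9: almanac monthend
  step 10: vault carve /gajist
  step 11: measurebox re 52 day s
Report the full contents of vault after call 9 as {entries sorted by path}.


Answer: {duvo/, vurur=flepro}

Derivation:
# measurebox re(v='92', u_from='mi', u_to='km') : 2313432/15625
# measurebox re(v='-98', u_from='kB', u_to='B') : -98000
# measurebox re(v='7787', u_from='B', u_to='KiB') : 7787/1024
# vault carve(p='/sorn') : ok
# vault inscribe(p='/sorn/vegosl', c='jand') : created
# vault cull(p='/sorn/vegosl') : ok
# vault cull(p='/sorn') : ok
# vault inscribe(p='/vurur', c='flepro') : created
# almanac monthend() : 2103-11-30
# vault carve(p='/gajist') : ok
# measurebox re(v='52', u_from='day', u_to='s') : 4492800


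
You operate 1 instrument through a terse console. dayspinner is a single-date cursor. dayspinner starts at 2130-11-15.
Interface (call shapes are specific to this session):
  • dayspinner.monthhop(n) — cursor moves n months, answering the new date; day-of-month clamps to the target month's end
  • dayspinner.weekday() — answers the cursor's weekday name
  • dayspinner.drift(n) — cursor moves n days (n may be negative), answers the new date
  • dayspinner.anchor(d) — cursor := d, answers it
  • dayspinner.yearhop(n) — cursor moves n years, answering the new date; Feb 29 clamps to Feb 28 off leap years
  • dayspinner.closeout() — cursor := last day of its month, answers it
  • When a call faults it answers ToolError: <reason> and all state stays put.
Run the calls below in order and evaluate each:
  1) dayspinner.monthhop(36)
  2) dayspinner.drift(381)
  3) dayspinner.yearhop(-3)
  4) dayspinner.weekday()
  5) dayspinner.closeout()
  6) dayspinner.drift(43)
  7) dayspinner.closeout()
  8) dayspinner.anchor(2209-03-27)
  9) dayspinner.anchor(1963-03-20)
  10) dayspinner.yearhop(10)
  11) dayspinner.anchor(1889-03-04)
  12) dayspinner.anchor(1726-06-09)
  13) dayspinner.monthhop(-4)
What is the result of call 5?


>> monthhop(n=36)
<< 2133-11-15
>> drift(n=381)
<< 2134-12-01
>> yearhop(n=-3)
<< 2131-12-01
>> weekday()
<< Saturday
>> closeout()
<< 2131-12-31
>> drift(n=43)
<< 2132-02-12
>> closeout()
<< 2132-02-29
>> anchor(d=2209-03-27)
<< 2209-03-27
>> anchor(d=1963-03-20)
<< 1963-03-20
>> yearhop(n=10)
<< 1973-03-20
>> anchor(d=1889-03-04)
<< 1889-03-04
>> anchor(d=1726-06-09)
<< 1726-06-09
>> monthhop(n=-4)
<< 1726-02-09

Answer: 2131-12-31


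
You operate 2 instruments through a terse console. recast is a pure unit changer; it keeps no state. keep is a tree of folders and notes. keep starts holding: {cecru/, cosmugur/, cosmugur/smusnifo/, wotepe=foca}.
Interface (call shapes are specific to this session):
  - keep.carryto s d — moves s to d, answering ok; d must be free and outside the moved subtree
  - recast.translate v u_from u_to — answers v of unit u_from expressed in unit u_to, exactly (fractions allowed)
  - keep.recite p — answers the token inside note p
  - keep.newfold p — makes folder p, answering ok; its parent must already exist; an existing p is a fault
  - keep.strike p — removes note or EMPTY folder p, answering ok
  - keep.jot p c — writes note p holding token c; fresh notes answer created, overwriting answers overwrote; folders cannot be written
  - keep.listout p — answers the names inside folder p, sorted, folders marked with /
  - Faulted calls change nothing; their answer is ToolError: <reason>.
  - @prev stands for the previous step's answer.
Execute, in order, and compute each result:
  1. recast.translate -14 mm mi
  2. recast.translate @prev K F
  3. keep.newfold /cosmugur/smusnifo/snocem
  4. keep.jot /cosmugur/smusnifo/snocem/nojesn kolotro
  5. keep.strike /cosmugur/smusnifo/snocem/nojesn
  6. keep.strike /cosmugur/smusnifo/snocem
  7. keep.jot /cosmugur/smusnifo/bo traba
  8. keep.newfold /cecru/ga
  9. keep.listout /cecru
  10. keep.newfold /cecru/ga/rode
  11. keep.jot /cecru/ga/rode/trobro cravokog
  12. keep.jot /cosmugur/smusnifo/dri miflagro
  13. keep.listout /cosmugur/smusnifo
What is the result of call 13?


Answer: [bo, dri]

Derivation:
[in] recast.translate v=-14 u_from=mm u_to=mi
:: -7/804672
[in] recast.translate v=@prev u_from=K u_to=F
:: -1027454419/2235200
[in] keep.newfold p=/cosmugur/smusnifo/snocem
:: ok
[in] keep.jot p=/cosmugur/smusnifo/snocem/nojesn c=kolotro
:: created
[in] keep.strike p=/cosmugur/smusnifo/snocem/nojesn
:: ok
[in] keep.strike p=/cosmugur/smusnifo/snocem
:: ok
[in] keep.jot p=/cosmugur/smusnifo/bo c=traba
:: created
[in] keep.newfold p=/cecru/ga
:: ok
[in] keep.listout p=/cecru
:: [ga/]
[in] keep.newfold p=/cecru/ga/rode
:: ok
[in] keep.jot p=/cecru/ga/rode/trobro c=cravokog
:: created
[in] keep.jot p=/cosmugur/smusnifo/dri c=miflagro
:: created
[in] keep.listout p=/cosmugur/smusnifo
:: [bo, dri]


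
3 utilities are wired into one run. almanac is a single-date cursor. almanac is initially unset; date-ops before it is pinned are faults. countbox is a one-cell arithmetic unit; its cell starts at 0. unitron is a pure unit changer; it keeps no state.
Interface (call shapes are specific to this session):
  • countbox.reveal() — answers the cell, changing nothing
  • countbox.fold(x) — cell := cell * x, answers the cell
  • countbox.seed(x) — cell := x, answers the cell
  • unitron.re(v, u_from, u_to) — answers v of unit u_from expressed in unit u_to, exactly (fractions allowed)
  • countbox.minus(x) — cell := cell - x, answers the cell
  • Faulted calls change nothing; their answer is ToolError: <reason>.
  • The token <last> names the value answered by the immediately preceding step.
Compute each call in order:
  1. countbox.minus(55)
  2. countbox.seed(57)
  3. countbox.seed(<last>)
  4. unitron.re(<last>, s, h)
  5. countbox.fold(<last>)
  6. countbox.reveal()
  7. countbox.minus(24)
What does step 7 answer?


Step: minus[x: 55]
Result: -55
Step: seed[x: 57]
Result: 57
Step: seed[x: <last>]
Result: 57
Step: re[v: <last>; u_from: s; u_to: h]
Result: 19/1200
Step: fold[x: <last>]
Result: 361/400
Step: reveal[]
Result: 361/400
Step: minus[x: 24]
Result: -9239/400

Answer: -9239/400


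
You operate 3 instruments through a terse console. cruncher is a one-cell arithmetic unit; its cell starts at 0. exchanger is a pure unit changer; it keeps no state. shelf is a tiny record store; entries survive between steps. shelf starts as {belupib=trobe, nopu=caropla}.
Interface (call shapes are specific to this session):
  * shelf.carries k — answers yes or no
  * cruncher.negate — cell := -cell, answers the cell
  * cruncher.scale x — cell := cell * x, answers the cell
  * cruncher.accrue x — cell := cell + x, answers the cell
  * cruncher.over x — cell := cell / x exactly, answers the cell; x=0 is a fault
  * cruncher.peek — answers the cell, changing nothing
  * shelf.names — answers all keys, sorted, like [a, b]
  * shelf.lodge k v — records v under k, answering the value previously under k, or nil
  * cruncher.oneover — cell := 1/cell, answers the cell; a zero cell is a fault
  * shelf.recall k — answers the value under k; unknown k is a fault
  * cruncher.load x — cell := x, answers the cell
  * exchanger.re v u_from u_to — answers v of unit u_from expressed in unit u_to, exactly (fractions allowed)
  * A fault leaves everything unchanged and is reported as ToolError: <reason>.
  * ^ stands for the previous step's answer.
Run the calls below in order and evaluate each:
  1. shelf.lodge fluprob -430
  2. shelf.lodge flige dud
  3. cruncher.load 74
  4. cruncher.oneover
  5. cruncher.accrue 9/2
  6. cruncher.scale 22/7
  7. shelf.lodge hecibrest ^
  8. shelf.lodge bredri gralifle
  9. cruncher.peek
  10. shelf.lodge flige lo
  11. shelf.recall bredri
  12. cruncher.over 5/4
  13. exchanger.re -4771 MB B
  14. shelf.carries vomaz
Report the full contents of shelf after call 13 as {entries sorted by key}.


Answer: {belupib=trobe, bredri=gralifle, flige=lo, fluprob=-430, hecibrest=3674/259, nopu=caropla}

Derivation:
;; 1. lodge(k=fluprob, v=-430) => nil
;; 2. lodge(k=flige, v=dud) => nil
;; 3. load(x=74) => 74
;; 4. oneover() => 1/74
;; 5. accrue(x=9/2) => 167/37
;; 6. scale(x=22/7) => 3674/259
;; 7. lodge(k=hecibrest, v=^) => nil
;; 8. lodge(k=bredri, v=gralifle) => nil
;; 9. peek() => 3674/259
;; 10. lodge(k=flige, v=lo) => dud
;; 11. recall(k=bredri) => gralifle
;; 12. over(x=5/4) => 14696/1295
;; 13. re(v=-4771, u_from=MB, u_to=B) => -4771000000
;; 14. carries(k=vomaz) => no


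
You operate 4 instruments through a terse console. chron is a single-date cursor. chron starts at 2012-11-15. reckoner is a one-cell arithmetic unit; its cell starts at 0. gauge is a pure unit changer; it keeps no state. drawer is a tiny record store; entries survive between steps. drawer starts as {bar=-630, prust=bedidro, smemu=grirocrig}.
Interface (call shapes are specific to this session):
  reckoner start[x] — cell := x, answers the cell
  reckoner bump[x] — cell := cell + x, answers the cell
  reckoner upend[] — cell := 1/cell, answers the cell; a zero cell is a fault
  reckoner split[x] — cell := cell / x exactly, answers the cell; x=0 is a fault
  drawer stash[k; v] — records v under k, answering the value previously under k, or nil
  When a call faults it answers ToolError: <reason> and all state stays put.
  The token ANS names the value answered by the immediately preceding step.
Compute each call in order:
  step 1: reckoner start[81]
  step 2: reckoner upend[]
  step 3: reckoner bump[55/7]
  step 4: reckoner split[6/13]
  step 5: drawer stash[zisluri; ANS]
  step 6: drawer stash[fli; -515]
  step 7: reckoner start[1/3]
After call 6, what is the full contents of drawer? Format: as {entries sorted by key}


Invoking reckoner start using x: 81, which returns 81.
Then reckoner upend, and see 1/81.
Invoking reckoner bump using x: 55/7, giving 4462/567.
Then reckoner split using x: 6/13: 29003/1701.
I use drawer stash using k: zisluri, v: ANS, which returns nil.
Then drawer stash using k: fli, v: -515, yielding nil.
I run reckoner start using x: 1/3, which returns 1/3.

Answer: {bar=-630, fli=-515, prust=bedidro, smemu=grirocrig, zisluri=29003/1701}


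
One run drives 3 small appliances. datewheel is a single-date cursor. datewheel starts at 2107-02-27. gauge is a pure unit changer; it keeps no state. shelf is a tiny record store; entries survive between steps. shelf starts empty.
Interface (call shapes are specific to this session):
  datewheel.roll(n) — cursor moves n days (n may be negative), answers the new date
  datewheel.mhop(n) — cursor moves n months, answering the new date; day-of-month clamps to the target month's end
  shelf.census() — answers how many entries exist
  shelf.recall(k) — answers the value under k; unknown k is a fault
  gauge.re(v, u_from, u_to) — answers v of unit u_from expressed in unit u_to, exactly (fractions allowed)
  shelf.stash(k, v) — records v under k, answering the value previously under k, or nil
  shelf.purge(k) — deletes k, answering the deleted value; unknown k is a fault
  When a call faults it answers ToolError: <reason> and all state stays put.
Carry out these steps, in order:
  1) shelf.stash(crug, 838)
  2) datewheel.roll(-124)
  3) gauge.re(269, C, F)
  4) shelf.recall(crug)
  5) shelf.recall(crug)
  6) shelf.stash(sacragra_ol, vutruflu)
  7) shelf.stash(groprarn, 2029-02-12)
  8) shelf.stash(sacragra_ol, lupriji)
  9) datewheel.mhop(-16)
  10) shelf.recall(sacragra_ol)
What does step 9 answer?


Answer: 2105-06-26

Derivation:
I use shelf.stash on k→crug, v→838, which returns nil.
Then datewheel.roll on n→-124, giving 2106-10-26.
I use gauge.re on v→269, u_from→C, u_to→F, and get 2581/5.
Calling shelf.recall on k→crug, and observe 838.
Using shelf.recall on k→crug, yielding 838.
I call shelf.stash on k→sacragra_ol, v→vutruflu, and observe nil.
I invoke shelf.stash on k→groprarn, v→2029-02-12, and see nil.
Then shelf.stash on k→sacragra_ol, v→lupriji, giving vutruflu.
I use datewheel.mhop on n→-16, and get 2105-06-26.
I try shelf.recall on k→sacragra_ol, and observe lupriji.


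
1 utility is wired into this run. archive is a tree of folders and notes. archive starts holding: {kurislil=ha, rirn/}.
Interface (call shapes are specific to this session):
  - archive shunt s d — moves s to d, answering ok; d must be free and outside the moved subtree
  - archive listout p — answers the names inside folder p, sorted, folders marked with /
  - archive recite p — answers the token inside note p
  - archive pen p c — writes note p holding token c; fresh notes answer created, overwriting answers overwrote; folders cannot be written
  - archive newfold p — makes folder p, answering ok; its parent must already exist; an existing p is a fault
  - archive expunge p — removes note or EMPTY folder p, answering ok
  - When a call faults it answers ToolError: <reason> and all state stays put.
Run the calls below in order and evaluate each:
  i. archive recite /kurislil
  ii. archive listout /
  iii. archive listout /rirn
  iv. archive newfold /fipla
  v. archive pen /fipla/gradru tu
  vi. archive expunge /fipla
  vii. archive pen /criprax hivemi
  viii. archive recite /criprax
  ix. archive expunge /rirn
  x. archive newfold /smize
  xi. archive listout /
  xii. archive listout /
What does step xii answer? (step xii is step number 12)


-> archive recite(p=/kurislil)
<- ha
-> archive listout(p=/)
<- [kurislil, rirn/]
-> archive listout(p=/rirn)
<- []
-> archive newfold(p=/fipla)
<- ok
-> archive pen(p=/fipla/gradru, c=tu)
<- created
-> archive expunge(p=/fipla)
<- ToolError: not empty
-> archive pen(p=/criprax, c=hivemi)
<- created
-> archive recite(p=/criprax)
<- hivemi
-> archive expunge(p=/rirn)
<- ok
-> archive newfold(p=/smize)
<- ok
-> archive listout(p=/)
<- [criprax, fipla/, kurislil, smize/]
-> archive listout(p=/)
<- [criprax, fipla/, kurislil, smize/]

Answer: [criprax, fipla/, kurislil, smize/]


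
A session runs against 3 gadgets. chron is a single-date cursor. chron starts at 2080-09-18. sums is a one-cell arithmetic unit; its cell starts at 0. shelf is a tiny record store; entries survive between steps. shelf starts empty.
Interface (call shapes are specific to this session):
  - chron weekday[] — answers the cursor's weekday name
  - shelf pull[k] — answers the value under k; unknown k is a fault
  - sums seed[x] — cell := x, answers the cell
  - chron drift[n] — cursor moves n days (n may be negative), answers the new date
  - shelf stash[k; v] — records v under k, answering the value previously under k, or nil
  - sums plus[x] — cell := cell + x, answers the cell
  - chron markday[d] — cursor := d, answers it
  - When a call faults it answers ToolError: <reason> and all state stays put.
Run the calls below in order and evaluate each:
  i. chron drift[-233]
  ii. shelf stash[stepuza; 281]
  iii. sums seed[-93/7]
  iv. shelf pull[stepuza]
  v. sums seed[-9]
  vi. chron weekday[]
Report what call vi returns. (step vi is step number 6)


% chron drift -233
  2080-01-29
% shelf stash stepuza 281
  nil
% sums seed -93/7
  -93/7
% shelf pull stepuza
  281
% sums seed -9
  -9
% chron weekday
  Monday

Answer: Monday


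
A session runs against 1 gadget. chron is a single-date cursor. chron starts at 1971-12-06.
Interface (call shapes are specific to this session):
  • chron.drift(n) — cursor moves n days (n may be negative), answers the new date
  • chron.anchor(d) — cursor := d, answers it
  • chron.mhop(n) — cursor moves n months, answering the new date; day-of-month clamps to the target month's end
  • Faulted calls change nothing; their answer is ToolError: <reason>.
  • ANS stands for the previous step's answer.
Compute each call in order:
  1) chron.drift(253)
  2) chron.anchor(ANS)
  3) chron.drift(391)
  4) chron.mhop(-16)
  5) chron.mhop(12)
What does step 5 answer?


[in] drift n: 253
:: 1972-08-15
[in] anchor d: ANS
:: 1972-08-15
[in] drift n: 391
:: 1973-09-10
[in] mhop n: -16
:: 1972-05-10
[in] mhop n: 12
:: 1973-05-10

Answer: 1973-05-10


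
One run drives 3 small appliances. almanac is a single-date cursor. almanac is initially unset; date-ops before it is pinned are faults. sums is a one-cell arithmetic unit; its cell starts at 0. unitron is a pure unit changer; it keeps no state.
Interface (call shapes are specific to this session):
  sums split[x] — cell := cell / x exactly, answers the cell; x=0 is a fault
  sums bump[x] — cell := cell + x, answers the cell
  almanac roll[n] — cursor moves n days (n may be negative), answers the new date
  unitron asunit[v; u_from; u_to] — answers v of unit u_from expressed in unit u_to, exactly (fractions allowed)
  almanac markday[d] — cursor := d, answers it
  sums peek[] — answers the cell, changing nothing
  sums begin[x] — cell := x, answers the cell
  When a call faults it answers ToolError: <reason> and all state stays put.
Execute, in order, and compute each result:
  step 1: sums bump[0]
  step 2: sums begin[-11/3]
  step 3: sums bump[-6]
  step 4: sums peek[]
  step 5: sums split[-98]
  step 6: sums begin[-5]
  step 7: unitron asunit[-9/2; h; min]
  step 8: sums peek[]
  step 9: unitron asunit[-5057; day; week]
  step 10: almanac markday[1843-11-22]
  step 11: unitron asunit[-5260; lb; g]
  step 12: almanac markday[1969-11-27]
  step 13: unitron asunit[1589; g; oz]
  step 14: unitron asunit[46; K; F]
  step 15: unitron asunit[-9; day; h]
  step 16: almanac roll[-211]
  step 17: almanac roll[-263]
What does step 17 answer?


Act: sums bump[x→0]
Obs: 0
Act: sums begin[x→-11/3]
Obs: -11/3
Act: sums bump[x→-6]
Obs: -29/3
Act: sums peek[]
Obs: -29/3
Act: sums split[x→-98]
Obs: 29/294
Act: sums begin[x→-5]
Obs: -5
Act: unitron asunit[v→-9/2; u_from→h; u_to→min]
Obs: -270
Act: sums peek[]
Obs: -5
Act: unitron asunit[v→-5057; u_from→day; u_to→week]
Obs: -5057/7
Act: almanac markday[d→1843-11-22]
Obs: 1843-11-22
Act: unitron asunit[v→-5260; u_from→lb; u_to→g]
Obs: -11929479331/5000
Act: almanac markday[d→1969-11-27]
Obs: 1969-11-27
Act: unitron asunit[v→1589; u_from→g; u_to→oz]
Obs: 363200000/6479891
Act: unitron asunit[v→46; u_from→K; u_to→F]
Obs: -37687/100
Act: unitron asunit[v→-9; u_from→day; u_to→h]
Obs: -216
Act: almanac roll[n→-211]
Obs: 1969-04-30
Act: almanac roll[n→-263]
Obs: 1968-08-10

Answer: 1968-08-10


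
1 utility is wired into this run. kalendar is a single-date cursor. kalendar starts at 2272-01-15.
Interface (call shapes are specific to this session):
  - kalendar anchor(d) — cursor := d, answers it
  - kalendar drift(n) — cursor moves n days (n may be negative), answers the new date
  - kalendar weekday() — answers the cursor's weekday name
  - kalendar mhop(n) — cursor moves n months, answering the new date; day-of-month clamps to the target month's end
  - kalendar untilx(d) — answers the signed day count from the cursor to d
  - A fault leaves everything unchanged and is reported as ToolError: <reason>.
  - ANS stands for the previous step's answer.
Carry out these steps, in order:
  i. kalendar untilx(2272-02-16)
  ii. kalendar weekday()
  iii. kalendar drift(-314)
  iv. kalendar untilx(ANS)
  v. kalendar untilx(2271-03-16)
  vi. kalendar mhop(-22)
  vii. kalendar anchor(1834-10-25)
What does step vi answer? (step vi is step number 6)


==> kalendar untilx(d→2272-02-16)
<== 32
==> kalendar weekday()
<== Monday
==> kalendar drift(n→-314)
<== 2271-03-07
==> kalendar untilx(d→ANS)
<== 0
==> kalendar untilx(d→2271-03-16)
<== 9
==> kalendar mhop(n→-22)
<== 2269-05-07
==> kalendar anchor(d→1834-10-25)
<== 1834-10-25

Answer: 2269-05-07


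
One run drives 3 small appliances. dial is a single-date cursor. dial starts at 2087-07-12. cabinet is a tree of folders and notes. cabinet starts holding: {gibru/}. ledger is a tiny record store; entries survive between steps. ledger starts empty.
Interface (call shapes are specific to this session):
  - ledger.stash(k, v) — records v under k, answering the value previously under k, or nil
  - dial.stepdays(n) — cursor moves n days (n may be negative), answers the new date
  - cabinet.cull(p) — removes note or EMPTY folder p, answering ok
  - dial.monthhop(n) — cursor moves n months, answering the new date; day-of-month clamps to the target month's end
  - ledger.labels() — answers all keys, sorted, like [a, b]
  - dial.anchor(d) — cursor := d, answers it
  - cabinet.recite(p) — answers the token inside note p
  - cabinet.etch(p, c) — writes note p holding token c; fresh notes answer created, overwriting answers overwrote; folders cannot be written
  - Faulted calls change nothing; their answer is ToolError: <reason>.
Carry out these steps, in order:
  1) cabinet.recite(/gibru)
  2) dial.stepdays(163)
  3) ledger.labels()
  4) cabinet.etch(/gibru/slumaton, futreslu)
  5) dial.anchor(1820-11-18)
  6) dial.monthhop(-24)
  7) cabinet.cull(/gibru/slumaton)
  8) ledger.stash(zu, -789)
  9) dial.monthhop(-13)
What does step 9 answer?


Answer: 1817-10-18

Derivation:
Act: cabinet.recite[/gibru]
Obs: ToolError: is a directory
Act: dial.stepdays[163]
Obs: 2087-12-22
Act: ledger.labels[]
Obs: []
Act: cabinet.etch[/gibru/slumaton; futreslu]
Obs: created
Act: dial.anchor[1820-11-18]
Obs: 1820-11-18
Act: dial.monthhop[-24]
Obs: 1818-11-18
Act: cabinet.cull[/gibru/slumaton]
Obs: ok
Act: ledger.stash[zu; -789]
Obs: nil
Act: dial.monthhop[-13]
Obs: 1817-10-18


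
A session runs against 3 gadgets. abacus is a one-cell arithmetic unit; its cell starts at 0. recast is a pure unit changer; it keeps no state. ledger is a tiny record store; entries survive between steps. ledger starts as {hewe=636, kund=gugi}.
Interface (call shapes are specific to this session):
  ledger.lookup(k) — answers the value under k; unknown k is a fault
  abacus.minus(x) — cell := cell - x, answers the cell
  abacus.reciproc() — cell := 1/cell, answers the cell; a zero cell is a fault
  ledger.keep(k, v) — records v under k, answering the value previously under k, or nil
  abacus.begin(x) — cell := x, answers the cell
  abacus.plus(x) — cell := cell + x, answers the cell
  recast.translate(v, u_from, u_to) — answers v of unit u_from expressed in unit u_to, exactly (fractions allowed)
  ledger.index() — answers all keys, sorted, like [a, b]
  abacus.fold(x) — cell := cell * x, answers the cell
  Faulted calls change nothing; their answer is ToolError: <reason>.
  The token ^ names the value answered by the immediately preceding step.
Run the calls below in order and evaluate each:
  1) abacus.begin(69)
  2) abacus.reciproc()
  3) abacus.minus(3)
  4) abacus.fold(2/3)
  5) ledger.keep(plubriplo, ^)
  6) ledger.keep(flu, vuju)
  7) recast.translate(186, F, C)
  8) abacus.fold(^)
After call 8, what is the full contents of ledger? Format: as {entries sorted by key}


Answer: {flu=vuju, hewe=636, kund=gugi, plubriplo=-412/207}

Derivation:
! begin(x→69) : 69
! reciproc() : 1/69
! minus(x→3) : -206/69
! fold(x→2/3) : -412/207
! keep(k→plubriplo, v→^) : nil
! keep(k→flu, v→vuju) : nil
! translate(v→186, u_from→F, u_to→C) : 770/9
! fold(x→^) : -317240/1863


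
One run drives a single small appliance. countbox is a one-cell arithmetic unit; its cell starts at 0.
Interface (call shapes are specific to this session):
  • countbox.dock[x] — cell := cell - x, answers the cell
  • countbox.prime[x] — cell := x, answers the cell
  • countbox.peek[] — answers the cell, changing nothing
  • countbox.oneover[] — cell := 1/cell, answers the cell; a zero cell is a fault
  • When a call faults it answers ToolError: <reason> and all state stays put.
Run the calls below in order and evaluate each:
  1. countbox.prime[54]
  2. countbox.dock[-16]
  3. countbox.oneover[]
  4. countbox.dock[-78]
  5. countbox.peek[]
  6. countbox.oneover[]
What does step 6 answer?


>>> countbox.prime x='54'
  54
>>> countbox.dock x='-16'
  70
>>> countbox.oneover
  1/70
>>> countbox.dock x='-78'
  5461/70
>>> countbox.peek
  5461/70
>>> countbox.oneover
  70/5461

Answer: 70/5461


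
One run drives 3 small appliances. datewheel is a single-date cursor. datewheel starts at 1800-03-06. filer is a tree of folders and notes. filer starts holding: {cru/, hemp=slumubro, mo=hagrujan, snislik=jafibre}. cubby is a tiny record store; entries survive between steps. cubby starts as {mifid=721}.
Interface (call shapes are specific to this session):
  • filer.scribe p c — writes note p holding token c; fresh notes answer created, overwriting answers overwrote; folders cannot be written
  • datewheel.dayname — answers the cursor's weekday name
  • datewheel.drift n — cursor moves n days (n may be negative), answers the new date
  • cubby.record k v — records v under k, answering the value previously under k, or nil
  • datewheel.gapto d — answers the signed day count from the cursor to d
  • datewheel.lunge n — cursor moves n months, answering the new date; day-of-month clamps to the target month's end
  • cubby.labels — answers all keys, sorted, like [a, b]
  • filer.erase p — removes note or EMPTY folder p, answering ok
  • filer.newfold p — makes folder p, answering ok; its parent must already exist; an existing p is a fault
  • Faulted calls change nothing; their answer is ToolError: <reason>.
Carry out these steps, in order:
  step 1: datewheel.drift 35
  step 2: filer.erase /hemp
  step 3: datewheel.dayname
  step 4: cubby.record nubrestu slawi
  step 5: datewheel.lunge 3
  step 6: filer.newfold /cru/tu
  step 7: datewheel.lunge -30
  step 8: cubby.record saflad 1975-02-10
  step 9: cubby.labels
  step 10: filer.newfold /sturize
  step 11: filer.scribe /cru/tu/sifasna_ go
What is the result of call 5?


! 1. drift(n=35) : 1800-04-10
! 2. erase(p=/hemp) : ok
! 3. dayname() : Thursday
! 4. record(k=nubrestu, v=slawi) : nil
! 5. lunge(n=3) : 1800-07-10
! 6. newfold(p=/cru/tu) : ok
! 7. lunge(n=-30) : 1798-01-10
! 8. record(k=saflad, v=1975-02-10) : nil
! 9. labels() : [mifid, nubrestu, saflad]
! 10. newfold(p=/sturize) : ok
! 11. scribe(p=/cru/tu/sifasna_, c=go) : created

Answer: 1800-07-10


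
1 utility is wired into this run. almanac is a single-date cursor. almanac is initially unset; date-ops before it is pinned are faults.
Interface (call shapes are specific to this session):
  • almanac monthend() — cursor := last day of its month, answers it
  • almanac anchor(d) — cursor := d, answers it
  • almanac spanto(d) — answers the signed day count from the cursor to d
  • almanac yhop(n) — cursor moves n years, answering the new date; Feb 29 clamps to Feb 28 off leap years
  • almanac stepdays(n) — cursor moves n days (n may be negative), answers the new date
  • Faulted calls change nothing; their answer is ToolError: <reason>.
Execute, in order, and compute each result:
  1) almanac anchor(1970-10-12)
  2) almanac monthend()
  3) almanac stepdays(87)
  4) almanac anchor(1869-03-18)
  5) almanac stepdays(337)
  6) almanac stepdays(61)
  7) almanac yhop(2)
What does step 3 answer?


Answer: 1971-01-26

Derivation:
-> almanac anchor(d=1970-10-12)
<- 1970-10-12
-> almanac monthend()
<- 1970-10-31
-> almanac stepdays(n=87)
<- 1971-01-26
-> almanac anchor(d=1869-03-18)
<- 1869-03-18
-> almanac stepdays(n=337)
<- 1870-02-18
-> almanac stepdays(n=61)
<- 1870-04-20
-> almanac yhop(n=2)
<- 1872-04-20


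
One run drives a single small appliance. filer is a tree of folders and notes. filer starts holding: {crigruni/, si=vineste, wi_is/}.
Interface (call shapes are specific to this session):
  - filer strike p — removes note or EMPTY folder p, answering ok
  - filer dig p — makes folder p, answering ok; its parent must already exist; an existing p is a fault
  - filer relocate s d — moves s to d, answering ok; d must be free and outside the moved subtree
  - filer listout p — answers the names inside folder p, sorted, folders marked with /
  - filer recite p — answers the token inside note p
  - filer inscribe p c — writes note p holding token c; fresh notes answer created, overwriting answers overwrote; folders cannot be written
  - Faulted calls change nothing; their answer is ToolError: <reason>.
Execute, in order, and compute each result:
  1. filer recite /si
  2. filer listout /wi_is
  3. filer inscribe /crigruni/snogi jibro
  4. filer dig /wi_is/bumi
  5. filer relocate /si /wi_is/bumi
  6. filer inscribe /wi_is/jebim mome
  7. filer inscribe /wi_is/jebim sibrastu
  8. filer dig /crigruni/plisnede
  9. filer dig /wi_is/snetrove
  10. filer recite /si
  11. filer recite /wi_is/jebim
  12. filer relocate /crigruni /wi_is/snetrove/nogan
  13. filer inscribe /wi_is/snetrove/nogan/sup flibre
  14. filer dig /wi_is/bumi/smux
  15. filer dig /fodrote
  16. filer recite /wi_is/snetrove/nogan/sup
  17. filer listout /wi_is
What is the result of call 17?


Answer: [bumi/, jebim, snetrove/]

Derivation:
// filer recite(/si) : vineste
// filer listout(/wi_is) : []
// filer inscribe(/crigruni/snogi, jibro) : created
// filer dig(/wi_is/bumi) : ok
// filer relocate(/si, /wi_is/bumi) : ToolError: exists
// filer inscribe(/wi_is/jebim, mome) : created
// filer inscribe(/wi_is/jebim, sibrastu) : overwrote
// filer dig(/crigruni/plisnede) : ok
// filer dig(/wi_is/snetrove) : ok
// filer recite(/si) : vineste
// filer recite(/wi_is/jebim) : sibrastu
// filer relocate(/crigruni, /wi_is/snetrove/nogan) : ok
// filer inscribe(/wi_is/snetrove/nogan/sup, flibre) : created
// filer dig(/wi_is/bumi/smux) : ok
// filer dig(/fodrote) : ok
// filer recite(/wi_is/snetrove/nogan/sup) : flibre
// filer listout(/wi_is) : [bumi/, jebim, snetrove/]


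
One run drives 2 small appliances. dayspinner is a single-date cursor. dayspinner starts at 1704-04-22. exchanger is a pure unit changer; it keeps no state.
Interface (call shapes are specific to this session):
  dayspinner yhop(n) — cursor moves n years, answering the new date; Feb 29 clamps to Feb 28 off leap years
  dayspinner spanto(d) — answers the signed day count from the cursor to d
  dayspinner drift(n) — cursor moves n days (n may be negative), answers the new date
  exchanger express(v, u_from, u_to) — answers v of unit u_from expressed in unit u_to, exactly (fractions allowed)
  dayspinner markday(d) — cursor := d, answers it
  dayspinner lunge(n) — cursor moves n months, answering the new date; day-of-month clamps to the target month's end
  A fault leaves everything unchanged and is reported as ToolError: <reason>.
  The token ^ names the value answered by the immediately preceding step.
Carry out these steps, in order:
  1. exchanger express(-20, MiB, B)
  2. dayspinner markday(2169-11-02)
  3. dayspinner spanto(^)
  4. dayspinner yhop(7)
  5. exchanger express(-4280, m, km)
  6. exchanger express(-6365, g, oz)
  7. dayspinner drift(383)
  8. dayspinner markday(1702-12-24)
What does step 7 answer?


Answer: 2177-11-20

Derivation:
I invoke exchanger express using -20, MiB, B: -20971520.
I call dayspinner markday using 2169-11-02, and get 2169-11-02.
Invoking dayspinner spanto using ^, and observe 0.
I call dayspinner yhop using 7, yielding 2176-11-02.
I run exchanger express using -4280, m, km, yielding -107/25.
I run exchanger express using -6365, g, oz, and observe -10184000000/45359237.
I use dayspinner drift using 383, which returns 2177-11-20.
I use dayspinner markday using 1702-12-24, giving 1702-12-24.


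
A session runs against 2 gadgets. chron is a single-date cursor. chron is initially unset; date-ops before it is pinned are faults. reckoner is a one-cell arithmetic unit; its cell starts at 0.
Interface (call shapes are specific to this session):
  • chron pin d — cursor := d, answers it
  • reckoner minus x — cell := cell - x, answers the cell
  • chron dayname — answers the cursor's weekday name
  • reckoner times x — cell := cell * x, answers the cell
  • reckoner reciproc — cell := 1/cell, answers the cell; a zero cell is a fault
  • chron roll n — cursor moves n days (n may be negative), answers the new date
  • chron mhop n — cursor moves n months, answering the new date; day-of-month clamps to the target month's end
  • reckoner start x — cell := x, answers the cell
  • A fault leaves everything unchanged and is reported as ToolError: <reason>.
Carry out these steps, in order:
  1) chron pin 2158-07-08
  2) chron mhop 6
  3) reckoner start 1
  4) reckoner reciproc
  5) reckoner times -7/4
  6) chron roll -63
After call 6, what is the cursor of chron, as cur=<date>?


Answer: cur=2158-11-06

Derivation:
→ chron pin(d: 2158-07-08)
← 2158-07-08
→ chron mhop(n: 6)
← 2159-01-08
→ reckoner start(x: 1)
← 1
→ reckoner reciproc()
← 1
→ reckoner times(x: -7/4)
← -7/4
→ chron roll(n: -63)
← 2158-11-06


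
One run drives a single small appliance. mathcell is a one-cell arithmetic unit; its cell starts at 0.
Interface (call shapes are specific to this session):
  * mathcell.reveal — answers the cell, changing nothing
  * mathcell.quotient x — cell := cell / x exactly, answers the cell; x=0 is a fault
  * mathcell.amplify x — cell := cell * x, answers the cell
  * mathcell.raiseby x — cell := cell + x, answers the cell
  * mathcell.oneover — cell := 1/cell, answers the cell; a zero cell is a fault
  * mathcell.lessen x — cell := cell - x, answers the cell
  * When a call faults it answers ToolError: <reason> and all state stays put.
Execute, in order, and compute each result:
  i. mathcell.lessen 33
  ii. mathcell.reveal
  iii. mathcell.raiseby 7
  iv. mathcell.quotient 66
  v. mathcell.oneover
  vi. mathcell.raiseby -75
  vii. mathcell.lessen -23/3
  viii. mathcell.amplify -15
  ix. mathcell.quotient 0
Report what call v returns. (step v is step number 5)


Answer: -33/13

Derivation:
I try mathcell.lessen with 33, and observe -33.
I call mathcell.reveal, and get -33.
Now I run mathcell.raiseby with 7, and see -26.
Invoking mathcell.quotient with 66, — result: -13/33.
Next I call mathcell.oneover, and observe -33/13.
I call mathcell.raiseby with -75, and observe -1008/13.
Next I call mathcell.lessen with -23/3, and observe -2725/39.
Now I run mathcell.amplify with -15, and get 13625/13.
Now I run mathcell.quotient with 0, → ToolError: division by zero.


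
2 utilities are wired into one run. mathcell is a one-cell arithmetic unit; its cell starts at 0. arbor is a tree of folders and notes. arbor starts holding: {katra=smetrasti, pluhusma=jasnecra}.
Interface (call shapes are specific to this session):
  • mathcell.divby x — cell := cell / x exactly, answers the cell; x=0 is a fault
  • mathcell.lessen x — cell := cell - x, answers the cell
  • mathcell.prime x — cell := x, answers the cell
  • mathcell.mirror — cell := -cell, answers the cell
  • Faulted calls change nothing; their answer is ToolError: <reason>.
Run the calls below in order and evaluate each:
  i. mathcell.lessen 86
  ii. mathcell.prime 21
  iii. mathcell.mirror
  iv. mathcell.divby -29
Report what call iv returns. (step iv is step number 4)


·→ lessen(x='86')
·← -86
·→ prime(x='21')
·← 21
·→ mirror()
·← -21
·→ divby(x='-29')
·← 21/29

Answer: 21/29


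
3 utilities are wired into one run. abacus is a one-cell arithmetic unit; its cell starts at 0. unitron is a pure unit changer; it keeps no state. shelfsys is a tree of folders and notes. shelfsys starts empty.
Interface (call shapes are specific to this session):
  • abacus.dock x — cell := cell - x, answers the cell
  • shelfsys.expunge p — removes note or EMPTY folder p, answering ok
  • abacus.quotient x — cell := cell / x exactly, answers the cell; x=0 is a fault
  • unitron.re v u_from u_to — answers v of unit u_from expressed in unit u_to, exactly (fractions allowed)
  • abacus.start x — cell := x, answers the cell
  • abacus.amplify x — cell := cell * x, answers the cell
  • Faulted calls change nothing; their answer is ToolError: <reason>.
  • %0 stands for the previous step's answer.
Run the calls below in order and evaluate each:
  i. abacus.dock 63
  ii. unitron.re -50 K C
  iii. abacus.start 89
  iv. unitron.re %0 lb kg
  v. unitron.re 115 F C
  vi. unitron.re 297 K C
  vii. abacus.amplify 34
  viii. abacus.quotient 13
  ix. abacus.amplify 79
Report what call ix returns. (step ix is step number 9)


I run dock using 63, and see -63.
Calling re using -50, K, C, giving -6463/20.
Then start using 89, and observe 89.
Calling re using %0, lb, kg, which returns 4036972093/100000000.
Using re using 115, F, C: 415/9.
Using re using 297, K, C, and observe 477/20.
Next I call amplify using 34, giving 3026.
Invoking quotient using 13, → 3026/13.
I invoke amplify using 79, — result: 239054/13.

Answer: 239054/13
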